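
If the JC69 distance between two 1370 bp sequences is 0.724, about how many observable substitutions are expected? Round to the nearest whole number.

Invert JC69: p = (3/4)(1 − e^(−4d/3)) = 0.75 × (1 − e^(-0.965333)) = 0.75 × (1 − 0.380856) = 0.464358.
Expected differing sites = pL ≈ 0.464358 × 1370 = 636.17046 ≈ 636.

636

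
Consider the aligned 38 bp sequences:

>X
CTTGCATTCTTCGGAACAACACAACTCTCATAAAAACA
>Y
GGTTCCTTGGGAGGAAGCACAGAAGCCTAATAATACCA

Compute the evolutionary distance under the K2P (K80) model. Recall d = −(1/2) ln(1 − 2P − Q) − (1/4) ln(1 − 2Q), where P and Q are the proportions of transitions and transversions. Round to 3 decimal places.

Of 38 sites, 1 differences are transitions and 15 are transversions, so P = 1/38 ≈ 0.026316 and Q = 15/38 ≈ 0.394737.
Under the Kimura two-parameter model, d = −½ ln(1 − 2P − Q) − ¼ ln(1 − 2Q).
1 − 2P − Q = 0.552631, giving −½ ln(0.552631) = 0.296532.
1 − 2Q = 0.210526, giving −¼ ln(0.210526) = 0.389537.
d = 0.296532 + 0.389537 = 0.686069.

0.686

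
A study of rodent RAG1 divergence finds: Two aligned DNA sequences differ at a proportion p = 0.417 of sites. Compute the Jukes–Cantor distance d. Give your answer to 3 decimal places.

d = −(3/4) ln(1 − 4p/3) = −0.75 ln(1 − 0.556) = −0.75 ln(0.444)
  = −0.75 × (-0.811931) = 0.608948 substitutions/site.

0.609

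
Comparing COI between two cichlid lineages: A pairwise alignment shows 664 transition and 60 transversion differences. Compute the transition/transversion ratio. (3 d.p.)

R = 664/60 = 11.066666… ≈ 11.067 (to 3 d.p.).

11.067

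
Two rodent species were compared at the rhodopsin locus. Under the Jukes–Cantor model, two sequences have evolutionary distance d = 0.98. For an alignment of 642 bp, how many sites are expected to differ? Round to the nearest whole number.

351

Invert JC69: p = (3/4)(1 − e^(−4d/3)) = 0.75 × (1 − e^(-1.306667)) = 0.75 × (1 − 0.270721) = 0.546959.
Expected differing sites = pL ≈ 0.546959 × 642 = 351.147678 ≈ 351.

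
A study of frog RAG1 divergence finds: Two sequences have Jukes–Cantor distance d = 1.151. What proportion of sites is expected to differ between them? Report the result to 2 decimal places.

p = (3/4)(1 − e^(−4d/3)) = 0.75 × (1 − e^(-1.534667)) = 0.75 × (1 − 0.215527) = 0.588355.

0.59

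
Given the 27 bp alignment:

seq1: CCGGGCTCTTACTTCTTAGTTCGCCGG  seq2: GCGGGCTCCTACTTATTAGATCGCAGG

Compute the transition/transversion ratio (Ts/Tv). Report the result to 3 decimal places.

Transitions are A↔G and C↔T; transversions are all other mismatches.
Transitions: 1. Transversions: 4.
R = 1/4 = 0.250.

0.250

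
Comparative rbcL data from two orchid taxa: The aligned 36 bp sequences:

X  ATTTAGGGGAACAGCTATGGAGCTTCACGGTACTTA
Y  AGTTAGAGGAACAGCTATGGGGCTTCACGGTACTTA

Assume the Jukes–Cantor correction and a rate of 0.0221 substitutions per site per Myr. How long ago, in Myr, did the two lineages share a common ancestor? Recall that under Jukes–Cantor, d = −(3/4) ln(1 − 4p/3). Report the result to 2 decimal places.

2.00

The sequences differ at 3 of 36 sites (2, 7, 21), so p = 3/36 ≈ 0.083333.
d = −(3/4) ln(1 − 4p/3) = −0.75 ln(1 − 0.111111) = −0.75 ln(0.888889)
  = −0.75 × (-0.117783) = 0.088337 substitutions/site.
Under a molecular clock d = 2μt, so t = d/(2μ) = 0.088337 / (2 × 0.0221) = 2.00 Myr.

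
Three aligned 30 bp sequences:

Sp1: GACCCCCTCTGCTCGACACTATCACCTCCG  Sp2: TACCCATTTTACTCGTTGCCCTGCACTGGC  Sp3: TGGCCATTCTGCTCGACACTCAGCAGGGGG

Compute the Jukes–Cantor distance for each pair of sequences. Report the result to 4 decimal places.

Sp1–Sp2: 16/30 sites differ → p ≈ 0.533333, d = −0.75 ln(1 − 0.711111) = 0.931285 ≈ 0.9313.
Sp1–Sp3: 14/30 sites differ → p ≈ 0.466667, d = −0.75 ln(1 − 0.622223) = 0.730088 ≈ 0.7301.
Sp2–Sp3: 12/30 sites differ → p = 0.4, d = −0.75 ln(1 − 0.533333) = 0.571605 ≈ 0.5716.

d(Sp1,Sp2) = 0.9313, d(Sp1,Sp3) = 0.7301, d(Sp2,Sp3) = 0.5716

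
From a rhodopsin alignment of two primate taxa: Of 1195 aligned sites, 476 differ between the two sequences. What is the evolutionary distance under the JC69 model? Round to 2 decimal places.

0.57

p = 476/1195 ≈ 0.398326.
d = −(3/4) ln(1 − 4p/3) = −0.75 ln(1 − 0.531101) = −0.75 ln(0.468899)
  = −0.75 × (-0.757368) = 0.568026 substitutions/site.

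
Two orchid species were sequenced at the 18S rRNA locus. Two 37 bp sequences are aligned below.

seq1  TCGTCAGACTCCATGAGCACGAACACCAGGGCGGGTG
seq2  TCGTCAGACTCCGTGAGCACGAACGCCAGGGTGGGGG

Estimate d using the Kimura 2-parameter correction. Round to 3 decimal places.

0.119

Of 37 sites, 3 differences are transitions and 1 are transversions, so P = 3/37 ≈ 0.081081 and Q = 1/37 ≈ 0.027027.
Under the Kimura two-parameter model, d = −½ ln(1 − 2P − Q) − ¼ ln(1 − 2Q).
1 − 2P − Q = 0.810811, giving −½ ln(0.810811) = 0.104860.
1 − 2Q = 0.945946, giving −¼ ln(0.945946) = 0.013892.
d = 0.104860 + 0.013892 = 0.118752.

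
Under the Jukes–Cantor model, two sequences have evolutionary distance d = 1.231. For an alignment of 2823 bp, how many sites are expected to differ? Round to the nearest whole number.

Invert JC69: p = (3/4)(1 − e^(−4d/3)) = 0.75 × (1 − e^(-1.641333)) = 0.75 × (1 − 0.193722) = 0.604709.
Expected differing sites = pL ≈ 0.604709 × 2823 = 1707.093507 ≈ 1707.

1707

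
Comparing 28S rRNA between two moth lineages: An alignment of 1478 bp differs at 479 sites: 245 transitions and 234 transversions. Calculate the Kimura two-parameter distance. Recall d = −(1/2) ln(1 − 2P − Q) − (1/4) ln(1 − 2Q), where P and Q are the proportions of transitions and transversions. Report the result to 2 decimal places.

0.43

P = 245/1478 ≈ 0.165765 and Q = 234/1478 ≈ 0.158322.
Under the Kimura two-parameter model, d = −½ ln(1 − 2P − Q) − ¼ ln(1 − 2Q).
1 − 2P − Q = 0.510148, giving −½ ln(0.510148) = 0.336527.
1 − 2Q = 0.683356, giving −¼ ln(0.683356) = 0.095185.
d = 0.336527 + 0.095185 = 0.431712.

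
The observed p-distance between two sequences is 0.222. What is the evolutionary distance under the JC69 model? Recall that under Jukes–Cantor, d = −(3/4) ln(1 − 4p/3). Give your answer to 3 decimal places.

d = −(3/4) ln(1 − 4p/3) = −0.75 ln(1 − 0.296) = −0.75 ln(0.704)
  = −0.75 × (-0.350977) = 0.263233 substitutions/site.

0.263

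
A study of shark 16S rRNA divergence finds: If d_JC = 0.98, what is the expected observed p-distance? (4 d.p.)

p = (3/4)(1 − e^(−4d/3)) = 0.75 × (1 − e^(-1.306667)) = 0.75 × (1 − 0.270721) = 0.546959.

0.5470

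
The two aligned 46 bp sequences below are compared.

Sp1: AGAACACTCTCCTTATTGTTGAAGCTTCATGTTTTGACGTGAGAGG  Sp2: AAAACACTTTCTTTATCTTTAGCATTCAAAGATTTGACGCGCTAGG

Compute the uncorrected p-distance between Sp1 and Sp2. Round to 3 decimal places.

The sequences differ at 17 of 46 positions.
p = 17/46 = 0.369565… ≈ 0.370 (to 3 d.p.).

0.370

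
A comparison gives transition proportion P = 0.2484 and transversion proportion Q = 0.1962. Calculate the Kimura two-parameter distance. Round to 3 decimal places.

0.715

Under the Kimura two-parameter model, d = −½ ln(1 − 2P − Q) − ¼ ln(1 − 2Q).
1 − 2P − Q = 0.307, giving −½ ln(0.307) = 0.590454.
1 − 2Q = 0.6076, giving −¼ ln(0.6076) = 0.124560.
d = 0.590454 + 0.124560 = 0.715014.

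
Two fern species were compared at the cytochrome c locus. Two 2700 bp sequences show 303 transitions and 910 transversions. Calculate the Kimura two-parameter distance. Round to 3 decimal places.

P = 303/2700 ≈ 0.112222 and Q = 910/2700 ≈ 0.337037.
Under the Kimura two-parameter model, d = −½ ln(1 − 2P − Q) − ¼ ln(1 − 2Q).
1 − 2P − Q = 0.438519, giving −½ ln(0.438519) = 0.412176.
1 − 2Q = 0.325926, giving −¼ ln(0.325926) = 0.280271.
d = 0.412176 + 0.280271 = 0.692447.

0.692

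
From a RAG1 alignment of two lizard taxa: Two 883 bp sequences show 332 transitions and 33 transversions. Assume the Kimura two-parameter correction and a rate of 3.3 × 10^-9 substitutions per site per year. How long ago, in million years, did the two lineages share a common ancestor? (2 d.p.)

P = 332/883 ≈ 0.375991 and Q = 33/883 ≈ 0.037373.
Under the Kimura two-parameter model, d = −½ ln(1 − 2P − Q) − ¼ ln(1 − 2Q).
1 − 2P − Q = 0.210645, giving −½ ln(0.210645) = 0.778791.
1 − 2Q = 0.925254, giving −¼ ln(0.925254) = 0.019422.
d = 0.778791 + 0.019422 = 0.798213.
Under a molecular clock d = 2μt, so t = d/(2μ) = 0.798213 / (2 × 3.3 × 10^-9) = 120.94 million years.

120.94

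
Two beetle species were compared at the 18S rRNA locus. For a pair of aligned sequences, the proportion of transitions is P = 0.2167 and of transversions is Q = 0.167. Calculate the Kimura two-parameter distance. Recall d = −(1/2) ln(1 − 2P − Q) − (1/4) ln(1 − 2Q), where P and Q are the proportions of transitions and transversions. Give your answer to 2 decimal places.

Under the Kimura two-parameter model, d = −½ ln(1 − 2P − Q) − ¼ ln(1 − 2Q).
1 − 2P − Q = 0.3996, giving −½ ln(0.3996) = 0.458646.
1 − 2Q = 0.666, giving −¼ ln(0.666) = 0.101616.
d = 0.458646 + 0.101616 = 0.560262.

0.56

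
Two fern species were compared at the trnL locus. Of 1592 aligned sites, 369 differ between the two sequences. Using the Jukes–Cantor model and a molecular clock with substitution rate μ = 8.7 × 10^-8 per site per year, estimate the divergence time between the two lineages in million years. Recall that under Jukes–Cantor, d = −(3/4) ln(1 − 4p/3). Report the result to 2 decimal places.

1.59

p = 369/1592 ≈ 0.231784.
d = −(3/4) ln(1 − 4p/3) = −0.75 ln(1 − 0.309045) = −0.75 ln(0.690955)
  = −0.75 × (-0.369681) = 0.277261 substitutions/site.
Under a molecular clock d = 2μt, so t = d/(2μ) = 0.277261 / (2 × 8.7 × 10^-8) = 1.59 million years.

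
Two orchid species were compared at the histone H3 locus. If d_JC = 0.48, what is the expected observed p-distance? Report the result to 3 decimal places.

p = (3/4)(1 − e^(−4d/3)) = 0.75 × (1 − e^(-0.64)) = 0.75 × (1 − 0.527292) = 0.354531.

0.355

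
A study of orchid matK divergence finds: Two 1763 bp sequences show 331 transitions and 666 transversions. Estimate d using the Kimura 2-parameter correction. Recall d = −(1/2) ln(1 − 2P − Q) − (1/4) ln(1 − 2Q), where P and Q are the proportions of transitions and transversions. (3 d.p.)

1.052

P = 331/1763 ≈ 0.187748 and Q = 666/1763 ≈ 0.377765.
Under the Kimura two-parameter model, d = −½ ln(1 − 2P − Q) − ¼ ln(1 − 2Q).
1 − 2P − Q = 0.246739, giving −½ ln(0.246739) = 0.699712.
1 − 2Q = 0.24447, giving −¼ ln(0.24447) = 0.352166.
d = 0.699712 + 0.352166 = 1.051878.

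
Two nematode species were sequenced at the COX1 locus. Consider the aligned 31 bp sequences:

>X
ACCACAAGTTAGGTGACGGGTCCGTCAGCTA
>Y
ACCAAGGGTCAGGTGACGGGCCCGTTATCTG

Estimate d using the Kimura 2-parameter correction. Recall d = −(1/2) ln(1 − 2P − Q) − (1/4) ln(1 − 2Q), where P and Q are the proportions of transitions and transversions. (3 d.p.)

0.335

Of 31 sites, 6 differences are transitions and 2 are transversions, so P = 6/31 ≈ 0.193548 and Q = 2/31 ≈ 0.064516.
Under the Kimura two-parameter model, d = −½ ln(1 − 2P − Q) − ¼ ln(1 − 2Q).
1 − 2P − Q = 0.548388, giving −½ ln(0.548388) = 0.300386.
1 − 2Q = 0.870968, giving −¼ ln(0.870968) = 0.034538.
d = 0.300386 + 0.034538 = 0.334924.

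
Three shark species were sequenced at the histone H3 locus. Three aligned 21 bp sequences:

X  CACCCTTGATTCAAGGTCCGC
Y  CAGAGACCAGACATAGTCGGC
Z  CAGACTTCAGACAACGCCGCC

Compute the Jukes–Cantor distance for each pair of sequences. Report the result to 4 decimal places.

d(X,Y) = 0.8990, d(X,Z) = 0.6355, d(Y,Z) = 0.4408

X–Y: 11/21 sites differ → p ≈ 0.52381, d = −0.75 ln(1 − 0.698413) = 0.899023 ≈ 0.8990.
X–Z: 9/21 sites differ → p ≈ 0.428571, d = −0.75 ln(1 − 0.571428) = 0.635472 ≈ 0.6355.
Y–Z: 7/21 sites differ → p ≈ 0.333333, d = −0.75 ln(1 − 0.444444) = 0.440839 ≈ 0.4408.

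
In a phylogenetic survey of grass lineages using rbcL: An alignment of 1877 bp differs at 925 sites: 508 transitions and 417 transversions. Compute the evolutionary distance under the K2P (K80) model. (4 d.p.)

P = 508/1877 ≈ 0.270645 and Q = 417/1877 ≈ 0.222163.
Under the Kimura two-parameter model, d = −½ ln(1 − 2P − Q) − ¼ ln(1 − 2Q).
1 − 2P − Q = 0.236547, giving −½ ln(0.236547) = 0.720804.
1 − 2Q = 0.555674, giving −¼ ln(0.555674) = 0.146893.
d = 0.720804 + 0.146893 = 0.867697.

0.8677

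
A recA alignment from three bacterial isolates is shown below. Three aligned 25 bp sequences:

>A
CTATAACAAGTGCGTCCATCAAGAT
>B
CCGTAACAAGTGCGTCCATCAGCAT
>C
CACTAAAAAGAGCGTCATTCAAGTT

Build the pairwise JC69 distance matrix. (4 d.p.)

d(A,B) = 0.1800, d(A,C) = 0.3505, d(B,C) = 0.4904

A–B: 4/25 sites differ → p = 0.16, d = −0.75 ln(1 − 0.213333) = 0.179963 ≈ 0.1800.
A–C: 7/25 sites differ → p = 0.28, d = −0.75 ln(1 − 0.373333) = 0.350505 ≈ 0.3505.
B–C: 9/25 sites differ → p = 0.36, d = −0.75 ln(1 − 0.48) = 0.490445 ≈ 0.4904.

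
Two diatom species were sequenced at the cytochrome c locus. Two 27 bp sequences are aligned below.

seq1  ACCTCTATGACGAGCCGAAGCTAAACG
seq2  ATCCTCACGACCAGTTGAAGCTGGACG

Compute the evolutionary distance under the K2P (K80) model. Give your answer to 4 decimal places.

Of 27 sites, 9 differences are transitions and 1 are transversions, so P = 9/27 ≈ 0.333333 and Q = 1/27 ≈ 0.037037.
Under the Kimura two-parameter model, d = −½ ln(1 − 2P − Q) − ¼ ln(1 − 2Q).
1 − 2P − Q = 0.296297, giving −½ ln(0.296297) = 0.608196.
1 − 2Q = 0.925926, giving −¼ ln(0.925926) = 0.019240.
d = 0.608196 + 0.019240 = 0.627436.

0.6274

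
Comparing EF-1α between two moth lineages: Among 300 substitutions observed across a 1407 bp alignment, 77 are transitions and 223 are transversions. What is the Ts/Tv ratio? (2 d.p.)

R = 77/223 = 0.345291… ≈ 0.35 (to 2 d.p.).

0.35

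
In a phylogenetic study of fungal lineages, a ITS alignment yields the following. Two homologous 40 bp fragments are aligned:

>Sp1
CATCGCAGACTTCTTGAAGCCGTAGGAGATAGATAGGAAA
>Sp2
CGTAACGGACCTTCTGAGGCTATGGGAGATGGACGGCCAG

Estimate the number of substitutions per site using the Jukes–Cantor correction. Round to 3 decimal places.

0.627

The sequences differ at 17 of 40 sites, so p = 17/40 = 0.425.
d = −(3/4) ln(1 − 4p/3) = −0.75 ln(1 − 0.566667) = −0.75 ln(0.433333)
  = −0.75 × (-0.836249) = 0.627187 substitutions/site.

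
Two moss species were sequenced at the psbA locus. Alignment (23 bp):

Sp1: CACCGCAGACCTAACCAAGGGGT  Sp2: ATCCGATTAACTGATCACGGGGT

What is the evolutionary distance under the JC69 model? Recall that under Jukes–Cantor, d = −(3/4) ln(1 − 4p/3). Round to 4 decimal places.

0.5532

The sequences differ at 9 of 23 sites (1, 2, 6, 7, 8, 10, 13, 15, 18), so p = 9/23 ≈ 0.391304.
d = −(3/4) ln(1 − 4p/3) = −0.75 ln(1 − 0.521739) = −0.75 ln(0.478261)
  = −0.75 × (-0.737599) = 0.553199 substitutions/site.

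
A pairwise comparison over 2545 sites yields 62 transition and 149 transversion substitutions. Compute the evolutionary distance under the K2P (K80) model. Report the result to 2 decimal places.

0.09

P = 62/2545 ≈ 0.024361 and Q = 149/2545 ≈ 0.058546.
Under the Kimura two-parameter model, d = −½ ln(1 − 2P − Q) − ¼ ln(1 − 2Q).
1 − 2P − Q = 0.892732, giving −½ ln(0.892732) = 0.056734.
1 − 2Q = 0.882908, giving −¼ ln(0.882908) = 0.031134.
d = 0.056734 + 0.031134 = 0.087868.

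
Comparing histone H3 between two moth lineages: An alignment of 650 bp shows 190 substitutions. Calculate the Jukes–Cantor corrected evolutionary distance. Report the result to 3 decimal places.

0.370

p = 190/650 ≈ 0.292308.
d = −(3/4) ln(1 − 4p/3) = −0.75 ln(1 − 0.389744) = −0.75 ln(0.610256)
  = −0.75 × (-0.493877) = 0.370408 substitutions/site.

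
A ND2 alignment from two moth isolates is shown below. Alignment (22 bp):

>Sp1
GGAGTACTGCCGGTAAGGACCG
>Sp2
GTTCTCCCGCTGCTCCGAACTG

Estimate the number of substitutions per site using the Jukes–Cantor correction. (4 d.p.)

0.8240

The sequences differ at 11 of 22 sites, so p = 11/22 = 0.5.
d = −(3/4) ln(1 − 4p/3) = −0.75 ln(1 − 0.666667) = −0.75 ln(0.333333)
  = −0.75 × (-1.098613) = 0.823960 substitutions/site.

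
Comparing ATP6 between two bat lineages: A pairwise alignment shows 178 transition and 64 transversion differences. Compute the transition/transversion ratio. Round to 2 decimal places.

R = 178/64 = 2.78125 ≈ 2.78 (to 2 d.p.).

2.78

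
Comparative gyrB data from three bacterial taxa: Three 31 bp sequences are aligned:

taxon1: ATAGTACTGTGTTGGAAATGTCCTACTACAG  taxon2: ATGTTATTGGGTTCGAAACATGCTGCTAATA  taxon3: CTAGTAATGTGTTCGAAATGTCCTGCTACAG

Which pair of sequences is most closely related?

taxon1 and taxon3

taxon1–taxon2: 12/31 differ, p = 0.387, d = 0.544.
taxon1–taxon3: 4/31 differ, p = 0.129, d = 0.142.
taxon2–taxon3: 11/31 differ, p = 0.355, d = 0.481.
The smallest distance is between taxon1 and taxon3.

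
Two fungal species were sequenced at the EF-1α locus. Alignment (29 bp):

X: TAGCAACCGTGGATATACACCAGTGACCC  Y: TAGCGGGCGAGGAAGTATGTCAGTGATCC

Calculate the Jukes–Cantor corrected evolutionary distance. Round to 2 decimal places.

0.46

The sequences differ at 10 of 29 sites (5, 6, 7, 10, 14, 15, 18, 19, 20, 27), so p = 10/29 ≈ 0.344828.
d = −(3/4) ln(1 − 4p/3) = −0.75 ln(1 − 0.459771) = −0.75 ln(0.540229)
  = −0.75 × (-0.615762) = 0.461822 substitutions/site.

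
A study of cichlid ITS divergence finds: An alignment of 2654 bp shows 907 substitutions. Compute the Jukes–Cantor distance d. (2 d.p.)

p = 907/2654 ≈ 0.341748.
d = −(3/4) ln(1 − 4p/3) = −0.75 ln(1 − 0.455664) = −0.75 ln(0.544336)
  = −0.75 × (-0.608189) = 0.456142 substitutions/site.

0.46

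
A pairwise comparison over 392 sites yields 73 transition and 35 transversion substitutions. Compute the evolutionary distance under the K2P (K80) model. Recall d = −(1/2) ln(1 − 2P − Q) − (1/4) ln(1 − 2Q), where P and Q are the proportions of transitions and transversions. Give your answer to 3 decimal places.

0.359

P = 73/392 ≈ 0.186224 and Q = 35/392 ≈ 0.089286.
Under the Kimura two-parameter model, d = −½ ln(1 − 2P − Q) − ¼ ln(1 − 2Q).
1 − 2P − Q = 0.538266, giving −½ ln(0.538266) = 0.309701.
1 − 2Q = 0.821428, giving −¼ ln(0.821428) = 0.049178.
d = 0.309701 + 0.049178 = 0.358879.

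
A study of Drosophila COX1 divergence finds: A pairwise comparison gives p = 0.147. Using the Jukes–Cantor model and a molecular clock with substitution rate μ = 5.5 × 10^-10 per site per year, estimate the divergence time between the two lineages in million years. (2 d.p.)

d = −(3/4) ln(1 − 4p/3) = −0.75 ln(1 − 0.196) = −0.75 ln(0.804)
  = −0.75 × (-0.218156) = 0.163617 substitutions/site.
Under a molecular clock d = 2μt, so t = d/(2μ) = 0.163617 / (2 × 5.5 × 10^-10) = 148.74 million years.

148.74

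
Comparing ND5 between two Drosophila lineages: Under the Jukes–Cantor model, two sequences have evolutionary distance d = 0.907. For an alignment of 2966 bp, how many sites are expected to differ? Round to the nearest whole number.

Invert JC69: p = (3/4)(1 − e^(−4d/3)) = 0.75 × (1 − e^(-1.209333)) = 0.75 × (1 − 0.298396) = 0.526203.
Expected differing sites = pL ≈ 0.526203 × 2966 = 1560.718098 ≈ 1561.

1561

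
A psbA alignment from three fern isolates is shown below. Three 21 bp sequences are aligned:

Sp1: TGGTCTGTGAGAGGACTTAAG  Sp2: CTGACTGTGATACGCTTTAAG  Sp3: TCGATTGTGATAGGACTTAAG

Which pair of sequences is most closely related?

Sp1–Sp2: 7/21 differ, p = 0.333, d = 0.441.
Sp1–Sp3: 4/21 differ, p = 0.190, d = 0.220.
Sp2–Sp3: 6/21 differ, p = 0.286, d = 0.360.
The smallest distance is between Sp1 and Sp3.

Sp1 and Sp3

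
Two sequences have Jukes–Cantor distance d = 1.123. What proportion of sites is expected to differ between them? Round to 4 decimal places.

0.5822

p = (3/4)(1 − e^(−4d/3)) = 0.75 × (1 − e^(-1.497333)) = 0.75 × (1 − 0.223726) = 0.582206.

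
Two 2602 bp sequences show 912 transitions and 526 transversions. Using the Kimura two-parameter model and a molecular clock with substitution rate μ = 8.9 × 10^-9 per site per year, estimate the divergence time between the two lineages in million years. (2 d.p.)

72.85

P = 912/2602 ≈ 0.3505 and Q = 526/2602 ≈ 0.202152.
Under the Kimura two-parameter model, d = −½ ln(1 − 2P − Q) − ¼ ln(1 − 2Q).
1 − 2P − Q = 0.096848, giving −½ ln(0.096848) = 1.167306.
1 − 2Q = 0.595696, giving −¼ ln(0.595696) = 0.129506.
d = 1.167306 + 0.129506 = 1.296812.
Under a molecular clock d = 2μt, so t = d/(2μ) = 1.296812 / (2 × 8.9 × 10^-9) = 72.85 million years.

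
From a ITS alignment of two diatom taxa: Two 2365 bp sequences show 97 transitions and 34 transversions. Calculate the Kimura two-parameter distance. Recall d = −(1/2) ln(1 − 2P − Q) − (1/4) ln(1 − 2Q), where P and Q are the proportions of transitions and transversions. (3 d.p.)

0.058

P = 97/2365 ≈ 0.041015 and Q = 34/2365 ≈ 0.014376.
Under the Kimura two-parameter model, d = −½ ln(1 − 2P − Q) − ¼ ln(1 − 2Q).
1 − 2P − Q = 0.903594, giving −½ ln(0.903594) = 0.050688.
1 − 2Q = 0.971248, giving −¼ ln(0.971248) = 0.007293.
d = 0.050688 + 0.007293 = 0.057981.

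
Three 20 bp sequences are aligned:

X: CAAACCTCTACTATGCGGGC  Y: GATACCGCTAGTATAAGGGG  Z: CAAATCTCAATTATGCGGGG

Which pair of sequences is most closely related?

X and Z

X–Y: 7/20 differ, p = 0.350, d = 0.471.
X–Z: 4/20 differ, p = 0.200, d = 0.233.
Y–Z: 8/20 differ, p = 0.400, d = 0.572.
The smallest distance is between X and Z.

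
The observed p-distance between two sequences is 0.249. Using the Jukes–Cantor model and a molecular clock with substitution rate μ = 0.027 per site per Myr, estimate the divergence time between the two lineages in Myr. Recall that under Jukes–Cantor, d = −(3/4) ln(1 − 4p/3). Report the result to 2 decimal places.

d = −(3/4) ln(1 − 4p/3) = −0.75 ln(1 − 0.332) = −0.75 ln(0.668)
  = −0.75 × (-0.403467) = 0.302600 substitutions/site.
Under a molecular clock d = 2μt, so t = d/(2μ) = 0.302600 / (2 × 0.027) = 5.60 Myr.

5.60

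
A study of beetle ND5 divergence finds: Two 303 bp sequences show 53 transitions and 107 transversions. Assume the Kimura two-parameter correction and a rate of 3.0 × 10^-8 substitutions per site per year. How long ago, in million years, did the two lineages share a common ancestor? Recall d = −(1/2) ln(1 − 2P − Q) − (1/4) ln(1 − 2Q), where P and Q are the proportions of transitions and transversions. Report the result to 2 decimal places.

15.22

P = 53/303 ≈ 0.174917 and Q = 107/303 ≈ 0.353135.
Under the Kimura two-parameter model, d = −½ ln(1 − 2P − Q) − ¼ ln(1 − 2Q).
1 − 2P − Q = 0.297031, giving −½ ln(0.297031) = 0.606959.
1 − 2Q = 0.29373, giving −¼ ln(0.29373) = 0.306274.
d = 0.606959 + 0.306274 = 0.913233.
Under a molecular clock d = 2μt, so t = d/(2μ) = 0.913233 / (2 × 3.0 × 10^-8) = 15.22 million years.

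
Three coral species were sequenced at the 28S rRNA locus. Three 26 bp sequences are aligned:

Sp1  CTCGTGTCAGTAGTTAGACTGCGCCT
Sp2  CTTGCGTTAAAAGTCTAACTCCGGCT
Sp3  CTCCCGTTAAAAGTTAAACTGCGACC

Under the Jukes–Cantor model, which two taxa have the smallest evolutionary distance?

Sp2 and Sp3

Sp1–Sp2: 10/26 differ, p = 0.385, d = 0.539.
Sp1–Sp3: 8/26 differ, p = 0.308, d = 0.396.
Sp2–Sp3: 7/26 differ, p = 0.269, d = 0.334.
The smallest distance is between Sp2 and Sp3.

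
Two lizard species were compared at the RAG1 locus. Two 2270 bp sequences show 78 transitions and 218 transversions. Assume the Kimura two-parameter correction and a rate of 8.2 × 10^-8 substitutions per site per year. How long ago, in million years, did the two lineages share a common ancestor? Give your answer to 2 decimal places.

P = 78/2270 ≈ 0.034361 and Q = 218/2270 ≈ 0.096035.
Under the Kimura two-parameter model, d = −½ ln(1 − 2P − Q) − ¼ ln(1 − 2Q).
1 − 2P − Q = 0.835243, giving −½ ln(0.835243) = 0.090016.
1 − 2Q = 0.80793, giving −¼ ln(0.80793) = 0.053320.
d = 0.090016 + 0.053320 = 0.143336.
Under a molecular clock d = 2μt, so t = d/(2μ) = 0.143336 / (2 × 8.2 × 10^-8) = 0.87 million years.

0.87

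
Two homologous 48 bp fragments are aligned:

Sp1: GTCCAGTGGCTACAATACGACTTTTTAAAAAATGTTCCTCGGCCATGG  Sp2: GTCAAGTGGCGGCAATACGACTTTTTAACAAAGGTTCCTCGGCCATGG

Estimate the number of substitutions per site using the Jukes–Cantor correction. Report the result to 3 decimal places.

The sequences differ at 5 of 48 sites (4, 11, 12, 29, 33), so p = 5/48 ≈ 0.104167.
d = −(3/4) ln(1 − 4p/3) = −0.75 ln(1 − 0.138889) = −0.75 ln(0.861111)
  = −0.75 × (-0.149532) = 0.112149 substitutions/site.

0.112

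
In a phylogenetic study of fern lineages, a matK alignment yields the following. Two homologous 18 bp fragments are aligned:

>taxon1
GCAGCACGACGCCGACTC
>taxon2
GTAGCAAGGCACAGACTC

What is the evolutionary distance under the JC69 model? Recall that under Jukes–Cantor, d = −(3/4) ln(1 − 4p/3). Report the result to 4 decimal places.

0.3470

The sequences differ at 5 of 18 sites (2, 7, 9, 11, 13), so p = 5/18 ≈ 0.277778.
d = −(3/4) ln(1 − 4p/3) = −0.75 ln(1 − 0.370371) = −0.75 ln(0.629629)
  = −0.75 × (-0.462625) = 0.346969 substitutions/site.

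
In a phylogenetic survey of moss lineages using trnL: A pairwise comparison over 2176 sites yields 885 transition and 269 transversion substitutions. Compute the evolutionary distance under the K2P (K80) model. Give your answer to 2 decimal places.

1.45

P = 885/2176 ≈ 0.40671 and Q = 269/2176 ≈ 0.123621.
Under the Kimura two-parameter model, d = −½ ln(1 − 2P − Q) − ¼ ln(1 − 2Q).
1 − 2P − Q = 0.062959, giving −½ ln(0.062959) = 1.382636.
1 − 2Q = 0.752758, giving −¼ ln(0.752758) = 0.071003.
d = 1.382636 + 0.071003 = 1.453639.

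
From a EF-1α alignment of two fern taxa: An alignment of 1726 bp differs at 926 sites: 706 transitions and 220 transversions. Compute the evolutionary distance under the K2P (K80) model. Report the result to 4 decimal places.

1.5287

P = 706/1726 ≈ 0.409038 and Q = 220/1726 ≈ 0.127462.
Under the Kimura two-parameter model, d = −½ ln(1 − 2P − Q) − ¼ ln(1 − 2Q).
1 − 2P − Q = 0.054462, giving −½ ln(0.054462) = 1.455126.
1 − 2Q = 0.745076, giving −¼ ln(0.745076) = 0.073567.
d = 1.455126 + 0.073567 = 1.528693.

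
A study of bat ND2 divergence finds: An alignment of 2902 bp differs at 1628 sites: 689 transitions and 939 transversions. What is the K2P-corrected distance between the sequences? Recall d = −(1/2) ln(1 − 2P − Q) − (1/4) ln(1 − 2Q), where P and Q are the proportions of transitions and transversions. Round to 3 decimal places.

P = 689/2902 ≈ 0.237422 and Q = 939/2902 ≈ 0.32357.
Under the Kimura two-parameter model, d = −½ ln(1 − 2P − Q) − ¼ ln(1 − 2Q).
1 − 2P − Q = 0.201586, giving −½ ln(0.201586) = 0.800770.
1 − 2Q = 0.35286, giving −¼ ln(0.35286) = 0.260421.
d = 0.800770 + 0.260421 = 1.061191.

1.061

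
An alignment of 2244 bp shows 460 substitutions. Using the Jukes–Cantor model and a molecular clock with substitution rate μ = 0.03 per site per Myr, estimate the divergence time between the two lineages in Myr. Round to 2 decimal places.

3.99

p = 460/2244 ≈ 0.204991.
d = −(3/4) ln(1 − 4p/3) = −0.75 ln(1 − 0.273321) = −0.75 ln(0.726679)
  = −0.75 × (-0.319270) = 0.239453 substitutions/site.
Under a molecular clock d = 2μt, so t = d/(2μ) = 0.239453 / (2 × 0.03) = 3.99 Myr.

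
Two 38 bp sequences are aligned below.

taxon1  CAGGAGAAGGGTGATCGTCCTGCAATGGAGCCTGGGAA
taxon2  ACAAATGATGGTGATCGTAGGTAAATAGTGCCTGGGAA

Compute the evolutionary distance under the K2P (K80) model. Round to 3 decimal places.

0.508

Of 38 sites, 4 differences are transitions and 10 are transversions, so P = 4/38 ≈ 0.105263 and Q = 10/38 ≈ 0.263158.
Under the Kimura two-parameter model, d = −½ ln(1 − 2P − Q) − ¼ ln(1 − 2Q).
1 − 2P − Q = 0.526316, giving −½ ln(0.526316) = 0.320927.
1 − 2Q = 0.473684, giving −¼ ln(0.473684) = 0.186804.
d = 0.320927 + 0.186804 = 0.507731.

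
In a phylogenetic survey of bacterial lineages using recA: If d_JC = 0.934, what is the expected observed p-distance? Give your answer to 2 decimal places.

p = (3/4)(1 − e^(−4d/3)) = 0.75 × (1 − e^(-1.245333)) = 0.75 × (1 − 0.287845) = 0.534116.

0.53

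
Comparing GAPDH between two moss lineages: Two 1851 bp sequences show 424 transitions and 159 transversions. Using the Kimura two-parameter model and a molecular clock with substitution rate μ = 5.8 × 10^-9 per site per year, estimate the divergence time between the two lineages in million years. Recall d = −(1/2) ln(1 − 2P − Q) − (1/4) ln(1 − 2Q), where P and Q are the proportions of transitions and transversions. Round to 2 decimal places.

37.91

P = 424/1851 ≈ 0.229065 and Q = 159/1851 ≈ 0.0859.
Under the Kimura two-parameter model, d = −½ ln(1 − 2P − Q) − ¼ ln(1 − 2Q).
1 − 2P − Q = 0.45597, giving −½ ln(0.45597) = 0.392664.
1 − 2Q = 0.8282, giving −¼ ln(0.8282) = 0.047125.
d = 0.392664 + 0.047125 = 0.439789.
Under a molecular clock d = 2μt, so t = d/(2μ) = 0.439789 / (2 × 5.8 × 10^-9) = 37.91 million years.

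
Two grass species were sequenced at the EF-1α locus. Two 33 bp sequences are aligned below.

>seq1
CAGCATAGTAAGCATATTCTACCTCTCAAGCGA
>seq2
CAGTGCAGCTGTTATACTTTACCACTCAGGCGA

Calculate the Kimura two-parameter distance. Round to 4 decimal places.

Of 33 sites, 9 differences are transitions and 3 are transversions, so P = 9/33 ≈ 0.272727 and Q = 3/33 ≈ 0.090909.
Under the Kimura two-parameter model, d = −½ ln(1 − 2P − Q) − ¼ ln(1 − 2Q).
1 − 2P − Q = 0.363637, giving −½ ln(0.363637) = 0.505800.
1 − 2Q = 0.818182, giving −¼ ln(0.818182) = 0.050168.
d = 0.505800 + 0.050168 = 0.555968.

0.5560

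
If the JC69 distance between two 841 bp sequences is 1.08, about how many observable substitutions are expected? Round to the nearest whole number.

Invert JC69: p = (3/4)(1 − e^(−4d/3)) = 0.75 × (1 − e^(-1.44)) = 0.75 × (1 − 0.236928) = 0.572304.
Expected differing sites = pL ≈ 0.572304 × 841 = 481.307664 ≈ 481.

481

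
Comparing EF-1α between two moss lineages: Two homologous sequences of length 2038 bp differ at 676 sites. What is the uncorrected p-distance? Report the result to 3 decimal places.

0.332

p = 676/2038 = 0.331697… ≈ 0.332 (to 3 d.p.).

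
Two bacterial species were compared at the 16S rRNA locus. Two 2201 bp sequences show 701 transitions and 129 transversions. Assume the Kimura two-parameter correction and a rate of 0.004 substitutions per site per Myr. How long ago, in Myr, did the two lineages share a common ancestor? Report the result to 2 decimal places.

P = 701/2201 ≈ 0.318492 and Q = 129/2201 ≈ 0.05861.
Under the Kimura two-parameter model, d = −½ ln(1 − 2P − Q) − ¼ ln(1 − 2Q).
1 − 2P − Q = 0.304406, giving −½ ln(0.304406) = 0.594696.
1 − 2Q = 0.88278, giving −¼ ln(0.88278) = 0.031170.
d = 0.594696 + 0.031170 = 0.625866.
Under a molecular clock d = 2μt, so t = d/(2μ) = 0.625866 / (2 × 0.004) = 78.23 Myr.

78.23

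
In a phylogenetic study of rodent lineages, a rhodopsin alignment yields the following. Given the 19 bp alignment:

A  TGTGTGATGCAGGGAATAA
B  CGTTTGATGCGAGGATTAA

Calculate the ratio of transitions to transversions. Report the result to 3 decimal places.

Transitions are A↔G and C↔T; transversions are all other mismatches.
Transitions: 3. Transversions: 2.
R = 3/2 = 1.500.

1.500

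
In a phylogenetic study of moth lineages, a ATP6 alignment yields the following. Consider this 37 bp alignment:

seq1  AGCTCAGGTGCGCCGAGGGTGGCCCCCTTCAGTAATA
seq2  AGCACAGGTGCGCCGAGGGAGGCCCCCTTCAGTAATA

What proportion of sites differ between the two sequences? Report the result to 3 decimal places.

The sequences differ at 2 of 37 positions (sites 4, 20).
p = 2/37 = 0.054054… ≈ 0.054 (to 3 d.p.).

0.054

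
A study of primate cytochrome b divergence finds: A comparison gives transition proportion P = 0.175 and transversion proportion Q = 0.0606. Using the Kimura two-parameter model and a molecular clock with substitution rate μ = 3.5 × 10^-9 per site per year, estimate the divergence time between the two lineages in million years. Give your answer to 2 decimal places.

42.37

Under the Kimura two-parameter model, d = −½ ln(1 − 2P − Q) − ¼ ln(1 − 2Q).
1 − 2P − Q = 0.5894, giving −½ ln(0.5894) = 0.264325.
1 − 2Q = 0.8788, giving −¼ ln(0.8788) = 0.032299.
d = 0.264325 + 0.032299 = 0.296624.
Under a molecular clock d = 2μt, so t = d/(2μ) = 0.296624 / (2 × 3.5 × 10^-9) = 42.37 million years.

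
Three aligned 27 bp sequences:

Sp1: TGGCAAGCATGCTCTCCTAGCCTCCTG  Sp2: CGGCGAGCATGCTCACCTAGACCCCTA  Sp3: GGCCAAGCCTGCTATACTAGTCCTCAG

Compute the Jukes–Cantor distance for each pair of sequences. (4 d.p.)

Sp1–Sp2: 6/27 sites differ → p ≈ 0.222222, d = −0.75 ln(1 − 0.296296) = 0.263548 ≈ 0.2635.
Sp1–Sp3: 9/27 sites differ → p ≈ 0.333333, d = −0.75 ln(1 − 0.444444) = 0.440839 ≈ 0.4408.
Sp2–Sp3: 11/27 sites differ → p ≈ 0.407407, d = −0.75 ln(1 − 0.543209) = 0.587647 ≈ 0.5876.

d(Sp1,Sp2) = 0.2635, d(Sp1,Sp3) = 0.4408, d(Sp2,Sp3) = 0.5876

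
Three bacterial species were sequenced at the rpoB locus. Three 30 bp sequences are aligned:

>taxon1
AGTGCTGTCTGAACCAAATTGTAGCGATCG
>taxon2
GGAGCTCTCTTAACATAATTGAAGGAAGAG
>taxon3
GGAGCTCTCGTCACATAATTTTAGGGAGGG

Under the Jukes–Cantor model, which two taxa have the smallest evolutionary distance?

taxon2 and taxon3

taxon1–taxon2: 11/30 differ, p = 0.367, d = 0.503.
taxon1–taxon3: 12/30 differ, p = 0.400, d = 0.572.
taxon2–taxon3: 6/30 differ, p = 0.200, d = 0.233.
The smallest distance is between taxon2 and taxon3.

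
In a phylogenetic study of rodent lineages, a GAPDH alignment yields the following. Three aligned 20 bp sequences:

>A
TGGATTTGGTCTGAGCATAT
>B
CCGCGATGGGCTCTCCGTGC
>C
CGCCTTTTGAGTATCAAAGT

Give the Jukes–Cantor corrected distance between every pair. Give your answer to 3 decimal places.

A–B: 12/20 sites differ → p = 0.6, d = −0.75 ln(1 − 0.8) = 1.207078 ≈ 1.207.
A–C: 12/20 sites differ → p = 0.6, d = −0.75 ln(1 − 0.8) = 1.207078 ≈ 1.207.
B–C: 12/20 sites differ → p = 0.6, d = −0.75 ln(1 − 0.8) = 1.207078 ≈ 1.207.

d(A,B) = 1.207, d(A,C) = 1.207, d(B,C) = 1.207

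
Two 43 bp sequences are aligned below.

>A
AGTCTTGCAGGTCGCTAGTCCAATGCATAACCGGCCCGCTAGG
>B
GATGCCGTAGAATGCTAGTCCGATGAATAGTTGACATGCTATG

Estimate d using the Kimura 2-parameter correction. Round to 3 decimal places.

0.704

Of 43 sites, 13 differences are transitions and 5 are transversions, so P = 13/43 ≈ 0.302326 and Q = 5/43 ≈ 0.116279.
Under the Kimura two-parameter model, d = −½ ln(1 − 2P − Q) − ¼ ln(1 − 2Q).
1 − 2P − Q = 0.279069, giving −½ ln(0.279069) = 0.638148.
1 − 2Q = 0.767442, giving −¼ ln(0.767442) = 0.066173.
d = 0.638148 + 0.066173 = 0.704321.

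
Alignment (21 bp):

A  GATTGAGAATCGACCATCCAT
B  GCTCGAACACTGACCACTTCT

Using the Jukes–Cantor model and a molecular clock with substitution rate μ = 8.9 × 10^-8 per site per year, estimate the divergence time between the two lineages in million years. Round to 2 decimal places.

4.25

The sequences differ at 10 of 21 sites (2, 4, 7, 8, 10, 11, 17, 18, 19, 20), so p = 10/21 ≈ 0.47619.
d = −(3/4) ln(1 − 4p/3) = −0.75 ln(1 − 0.63492) = −0.75 ln(0.36508)
  = −0.75 × (-1.007639) = 0.755729 substitutions/site.
Under a molecular clock d = 2μt, so t = d/(2μ) = 0.755729 / (2 × 8.9 × 10^-8) = 4.25 million years.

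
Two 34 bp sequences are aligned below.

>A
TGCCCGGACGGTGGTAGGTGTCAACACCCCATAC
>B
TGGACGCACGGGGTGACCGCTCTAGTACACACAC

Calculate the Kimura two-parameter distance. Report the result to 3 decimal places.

0.882

Of 34 sites, 1 differences are transitions and 15 are transversions, so P = 1/34 ≈ 0.029412 and Q = 15/34 ≈ 0.441176.
Under the Kimura two-parameter model, d = −½ ln(1 − 2P − Q) − ¼ ln(1 − 2Q).
1 − 2P − Q = 0.5, giving −½ ln(0.5) = 0.346574.
1 − 2Q = 0.117648, giving −¼ ln(0.117648) = 0.535015.
d = 0.346574 + 0.535015 = 0.881589.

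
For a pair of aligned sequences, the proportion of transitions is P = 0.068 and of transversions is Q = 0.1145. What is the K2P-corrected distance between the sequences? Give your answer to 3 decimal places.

0.209

Under the Kimura two-parameter model, d = −½ ln(1 − 2P − Q) − ¼ ln(1 − 2Q).
1 − 2P − Q = 0.7495, giving −½ ln(0.7495) = 0.144174.
1 − 2Q = 0.771, giving −¼ ln(0.771) = 0.065017.
d = 0.144174 + 0.065017 = 0.209191.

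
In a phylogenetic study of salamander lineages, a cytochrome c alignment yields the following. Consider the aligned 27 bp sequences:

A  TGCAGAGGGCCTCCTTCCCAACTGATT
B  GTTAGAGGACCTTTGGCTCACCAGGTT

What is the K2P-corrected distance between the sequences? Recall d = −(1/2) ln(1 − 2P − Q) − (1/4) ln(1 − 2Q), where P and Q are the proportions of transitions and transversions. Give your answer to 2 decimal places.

0.70

Of 27 sites, 6 differences are transitions and 6 are transversions, so P = 6/27 ≈ 0.222222 and Q = 6/27 ≈ 0.222222.
Under the Kimura two-parameter model, d = −½ ln(1 − 2P − Q) − ¼ ln(1 − 2Q).
1 − 2P − Q = 0.333334, giving −½ ln(0.333334) = 0.549305.
1 − 2Q = 0.555556, giving −¼ ln(0.555556) = 0.146946.
d = 0.549305 + 0.146946 = 0.696251.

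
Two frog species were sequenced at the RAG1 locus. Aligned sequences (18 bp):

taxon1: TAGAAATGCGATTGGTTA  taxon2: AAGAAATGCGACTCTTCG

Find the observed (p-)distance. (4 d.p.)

0.3333

The sequences differ at 6 of 18 positions (sites 1, 12, 14, 15, 17, 18).
p = 6/18 = 0.333333… ≈ 0.3333 (to 4 d.p.).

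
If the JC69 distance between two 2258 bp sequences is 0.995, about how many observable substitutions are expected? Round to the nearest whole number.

Invert JC69: p = (3/4)(1 − e^(−4d/3)) = 0.75 × (1 − e^(-1.326667)) = 0.75 × (1 − 0.265360) = 0.550980.
Expected differing sites = pL ≈ 0.550980 × 2258 = 1244.11284 ≈ 1244.

1244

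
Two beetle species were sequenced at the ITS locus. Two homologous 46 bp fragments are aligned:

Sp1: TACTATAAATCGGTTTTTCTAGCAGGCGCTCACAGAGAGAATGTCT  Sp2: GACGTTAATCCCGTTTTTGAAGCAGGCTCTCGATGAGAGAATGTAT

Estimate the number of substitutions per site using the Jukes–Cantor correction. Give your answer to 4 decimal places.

The sequences differ at 13 of 46 sites, so p = 13/46 ≈ 0.282609.
d = −(3/4) ln(1 − 4p/3) = −0.75 ln(1 − 0.376812) = −0.75 ln(0.623188)
  = −0.75 × (-0.472907) = 0.354680 substitutions/site.

0.3547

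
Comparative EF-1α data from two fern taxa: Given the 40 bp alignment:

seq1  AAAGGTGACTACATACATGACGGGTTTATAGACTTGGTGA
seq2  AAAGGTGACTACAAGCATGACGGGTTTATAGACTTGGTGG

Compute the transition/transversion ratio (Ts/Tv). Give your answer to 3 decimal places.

2.000

Transitions are A↔G and C↔T; transversions are all other mismatches.
Transitions: 2. Transversions: 1.
R = 2/1 = 2.000.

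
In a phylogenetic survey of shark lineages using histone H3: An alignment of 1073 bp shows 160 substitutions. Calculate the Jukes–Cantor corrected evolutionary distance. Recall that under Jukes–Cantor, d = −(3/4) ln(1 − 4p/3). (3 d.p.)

p = 160/1073 ≈ 0.149115.
d = −(3/4) ln(1 − 4p/3) = −0.75 ln(1 − 0.19882) = −0.75 ln(0.80118)
  = −0.75 × (-0.221670) = 0.166253 substitutions/site.

0.166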